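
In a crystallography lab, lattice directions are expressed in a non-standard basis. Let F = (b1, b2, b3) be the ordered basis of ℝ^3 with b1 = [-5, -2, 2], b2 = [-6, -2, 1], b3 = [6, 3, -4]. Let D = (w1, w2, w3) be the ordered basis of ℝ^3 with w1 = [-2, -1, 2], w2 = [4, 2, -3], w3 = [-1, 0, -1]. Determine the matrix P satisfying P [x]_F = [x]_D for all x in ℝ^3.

[[0, 0, 1], [-1, -1, 2], [1, 2, 0]]

Column j of P is [bj]_D, since P maps F-coordinates to D-coordinates.
Expressing b1 in D: b1 = 0·w1 - w2 + w3, so column 1 of P is [0, -1, 1].
Doing the same for each bj gives P = [[0, 0, 1], [-1, -1, 2], [1, 2, 0]].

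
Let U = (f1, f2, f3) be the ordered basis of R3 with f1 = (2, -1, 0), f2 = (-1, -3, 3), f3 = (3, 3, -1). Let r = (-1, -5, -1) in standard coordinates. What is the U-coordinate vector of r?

[r]_U is the unique c with M c = r, where M has columns f1, ..., f3.
Solving this 3x3 system gives c = (2, -1, -2).
Check: 2f1 - f2 - 2f3 = (-1, -5, -1).

(2, -1, -2)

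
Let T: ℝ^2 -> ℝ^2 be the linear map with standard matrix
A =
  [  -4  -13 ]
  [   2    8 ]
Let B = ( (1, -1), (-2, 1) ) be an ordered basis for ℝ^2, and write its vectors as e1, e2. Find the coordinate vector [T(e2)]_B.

Compute T(e2) = A e2 = (-5, 4) in standard coordinates.
Then write this in B-coordinates: solve for y in y_1 e1 + y_2 e2 = (-5, 4).
This gives y = (-3, 1), which is column 2 of [T]_B.

(-3, 1)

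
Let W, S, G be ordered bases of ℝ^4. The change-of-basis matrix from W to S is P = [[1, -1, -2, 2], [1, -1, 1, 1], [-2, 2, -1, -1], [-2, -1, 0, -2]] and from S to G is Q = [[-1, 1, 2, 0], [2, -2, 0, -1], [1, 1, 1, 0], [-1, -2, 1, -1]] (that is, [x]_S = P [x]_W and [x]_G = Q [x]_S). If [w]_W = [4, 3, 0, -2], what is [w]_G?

[2, 3, -4, 12]

Composing the changes, [w]_G = Q P [w]_W.
Q P = [[-4, 4, 1, -3], [2, 1, -6, 4], [0, 0, -2, 2], [-3, 6, -1, -3]]; applying this to [4, 3, 0, -2] gives [2, 3, -4, 12].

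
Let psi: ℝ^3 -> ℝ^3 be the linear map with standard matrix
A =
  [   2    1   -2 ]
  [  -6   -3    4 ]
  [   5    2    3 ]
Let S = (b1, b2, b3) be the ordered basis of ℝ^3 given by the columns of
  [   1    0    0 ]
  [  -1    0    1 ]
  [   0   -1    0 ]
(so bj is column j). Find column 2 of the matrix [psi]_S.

<2, 3, -2>

Column 2 of [psi]_S is the S-coordinate vector of psi(b2).
In standard coordinates psi(b2) = A b2 = <2, -4, -3>.
Converting to S: <2, -4, -3> = 2b1 + 3b2 - 2b3, so the coordinate vector is <2, 3, -2>.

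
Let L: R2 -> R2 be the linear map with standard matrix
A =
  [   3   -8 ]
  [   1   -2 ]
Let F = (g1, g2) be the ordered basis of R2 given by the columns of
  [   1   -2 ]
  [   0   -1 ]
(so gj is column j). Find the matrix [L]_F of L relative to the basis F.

[[1, 2], [-1, 0]]

The j-th column of [L]_F is [L(gj)]_F.
L(g1) = A g1 = (3, 1) = g1 - g2, so column 1 is (1, -1).
Repeating for g2 and assembling the columns gives [[1, 2], [-1, 0]].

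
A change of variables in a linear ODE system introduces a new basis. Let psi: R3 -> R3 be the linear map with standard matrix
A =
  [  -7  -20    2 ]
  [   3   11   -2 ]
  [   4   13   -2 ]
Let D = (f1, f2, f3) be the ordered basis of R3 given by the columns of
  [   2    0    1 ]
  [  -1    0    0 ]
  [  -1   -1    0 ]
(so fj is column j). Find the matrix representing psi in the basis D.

[[3, -2, -3], [0, 0, -1], [-2, 2, -1]]

With P the matrix whose columns are f1, ..., f3, [psi]_D = P^(-1) A P.
Column by column: psi(f1) = A f1 = (4, -3, -3); its D-coordinates (3, 0, -2) give column 1.
Continuing for each basis vector yields [psi]_D = [[3, -2, -3], [0, 0, -1], [-2, 2, -1]].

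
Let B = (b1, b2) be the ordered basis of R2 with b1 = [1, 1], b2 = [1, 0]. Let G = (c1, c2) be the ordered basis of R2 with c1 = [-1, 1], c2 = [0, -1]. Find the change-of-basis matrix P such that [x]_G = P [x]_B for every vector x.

Take x = bj: its B-coordinates are the j-th standard unit vector, so P e_j — column j of P — equals [bj]_G.
b1 = -c1 - 2c2, giving column 1 = [-1, -2]; repeating for each j gives P = [[-1, -1], [-2, -1]].

[[-1, -1], [-2, -1]]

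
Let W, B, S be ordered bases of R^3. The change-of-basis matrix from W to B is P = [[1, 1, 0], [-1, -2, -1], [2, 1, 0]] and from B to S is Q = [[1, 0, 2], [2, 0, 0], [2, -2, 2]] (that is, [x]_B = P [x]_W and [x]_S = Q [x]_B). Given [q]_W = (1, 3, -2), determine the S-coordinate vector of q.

Composing the changes, [q]_S = Q P [q]_W.
Q P = [[5, 3, 0], [2, 2, 0], [8, 8, 2]]; applying this to (1, 3, -2) gives (14, 8, 28).

(14, 8, 28)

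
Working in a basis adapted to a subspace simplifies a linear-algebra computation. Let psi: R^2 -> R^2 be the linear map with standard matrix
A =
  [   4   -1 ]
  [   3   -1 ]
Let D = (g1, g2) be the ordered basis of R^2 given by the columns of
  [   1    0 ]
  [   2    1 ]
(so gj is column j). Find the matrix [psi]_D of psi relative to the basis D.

[[2, -1], [-3, 1]]

The j-th column of [psi]_D is [psi(gj)]_D.
psi(g1) = A g1 = [2, 1] = 2g1 - 3g2, so column 1 is [2, -3].
Repeating for g2 and assembling the columns gives [[2, -1], [-3, 1]].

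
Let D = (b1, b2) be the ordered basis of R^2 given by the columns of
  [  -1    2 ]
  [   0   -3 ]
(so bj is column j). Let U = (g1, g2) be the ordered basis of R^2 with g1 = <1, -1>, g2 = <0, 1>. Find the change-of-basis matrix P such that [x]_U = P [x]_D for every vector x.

Let M have columns bj and N have columns gj. Then for every x, N [x]_U = x = M [x]_D, so P = N^(-1) M.
Since det N = 1, N^(-1) has integer entries; multiplying gives P = [[-1, 2], [-1, -1]].

[[-1, 2], [-1, -1]]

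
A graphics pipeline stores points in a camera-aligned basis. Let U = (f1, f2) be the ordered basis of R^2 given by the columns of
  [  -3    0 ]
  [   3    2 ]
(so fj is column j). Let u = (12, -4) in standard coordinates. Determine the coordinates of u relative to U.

(-4, 4)

[u]_U is the unique c with M c = u, where M has columns f1, f2.
System: -3c_1 + 0c_2 = 12, 3c_1 + 2c_2 = -4; solving gives c_1 = -4, c_2 = 4.
Check: -4f1 + 4f2 = (12, -4).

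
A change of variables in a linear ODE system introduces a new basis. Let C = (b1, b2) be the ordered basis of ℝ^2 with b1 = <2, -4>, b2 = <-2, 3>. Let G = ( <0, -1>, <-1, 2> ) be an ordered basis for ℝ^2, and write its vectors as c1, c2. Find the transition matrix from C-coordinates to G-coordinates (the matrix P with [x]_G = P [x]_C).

[[0, 1], [-2, 2]]

Column j of P is [bj]_G, since P maps C-coordinates to G-coordinates.
Expressing b1 in G: b1 = 0·c1 - 2c2, so column 1 of P is <0, -2>.
Doing the same for each bj gives P = [[0, 1], [-2, 2]].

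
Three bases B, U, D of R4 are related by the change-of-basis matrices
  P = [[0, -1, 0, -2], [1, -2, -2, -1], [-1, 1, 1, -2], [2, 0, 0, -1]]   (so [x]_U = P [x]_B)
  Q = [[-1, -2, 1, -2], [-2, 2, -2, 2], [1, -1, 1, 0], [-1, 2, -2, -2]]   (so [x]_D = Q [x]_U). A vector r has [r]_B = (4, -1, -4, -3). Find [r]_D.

Composing the changes, [r]_D = Q P [r]_B.
Q P = [[-7, 6, 5, 4], [8, -4, -6, 4], [-2, 2, 3, -3], [0, -5, -6, 6]]; applying this to (4, -1, -4, -3) gives (-66, 48, -13, 11).

(-66, 48, -13, 11)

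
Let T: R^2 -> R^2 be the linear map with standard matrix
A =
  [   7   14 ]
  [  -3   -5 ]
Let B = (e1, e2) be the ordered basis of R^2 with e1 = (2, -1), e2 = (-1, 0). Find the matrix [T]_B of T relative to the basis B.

Let P have columns e1, e2. Then [T]_B = P^(-1) A P.
Here det P = -1, so P^(-1) is integer; computing A P first and then P^(-1)(A P) gives [[1, -3], [2, 1]].

[[1, -3], [2, 1]]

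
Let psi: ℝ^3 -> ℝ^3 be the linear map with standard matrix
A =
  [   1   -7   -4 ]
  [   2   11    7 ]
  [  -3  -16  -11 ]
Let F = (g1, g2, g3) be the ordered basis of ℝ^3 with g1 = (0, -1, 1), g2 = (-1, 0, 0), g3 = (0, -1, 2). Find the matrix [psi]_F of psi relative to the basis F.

With P the matrix whose columns are g1, ..., g3, [psi]_F = P^(-1) A P.
Column by column: psi(g1) = A g1 = (3, -4, 5); its F-coordinates (3, -3, 1) give column 1.
Continuing for each basis vector yields [psi]_F = [[3, 1, 0], [-3, 1, 1], [1, 1, -3]].

[[3, 1, 0], [-3, 1, 1], [1, 1, -3]]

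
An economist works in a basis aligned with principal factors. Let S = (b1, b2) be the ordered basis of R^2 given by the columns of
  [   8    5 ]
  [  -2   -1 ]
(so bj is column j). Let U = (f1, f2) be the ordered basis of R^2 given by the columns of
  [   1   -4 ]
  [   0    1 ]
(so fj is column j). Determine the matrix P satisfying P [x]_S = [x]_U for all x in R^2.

[[0, 1], [-2, -1]]

Let M have columns bj and N have columns fj. Then for every x, N [x]_U = x = M [x]_S, so P = N^(-1) M.
Since det N = 1, N^(-1) has integer entries; multiplying gives P = [[0, 1], [-2, -1]].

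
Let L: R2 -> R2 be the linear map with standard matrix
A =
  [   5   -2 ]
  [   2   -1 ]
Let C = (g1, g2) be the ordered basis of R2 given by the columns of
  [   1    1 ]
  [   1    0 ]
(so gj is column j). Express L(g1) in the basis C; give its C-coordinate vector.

Compute L(g1) = A g1 = [3, 1] in standard coordinates.
Then write this in C-coordinates: solve for y in y_1 g1 + y_2 g2 = [3, 1].
This gives y = [1, 2], which is column 1 of [L]_C.

[1, 2]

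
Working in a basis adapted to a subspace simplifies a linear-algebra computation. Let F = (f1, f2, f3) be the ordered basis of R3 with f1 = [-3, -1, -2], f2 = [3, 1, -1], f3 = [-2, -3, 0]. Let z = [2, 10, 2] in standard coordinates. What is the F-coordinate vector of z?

[0, -2, -4]

[z]_F is the unique c with M c = z, where M has columns f1, ..., f3.
Gaussian elimination on [M | z] yields c = (0, -2, -4).
Check: 0·f1 - 2f2 - 4f3 = [2, 10, 2].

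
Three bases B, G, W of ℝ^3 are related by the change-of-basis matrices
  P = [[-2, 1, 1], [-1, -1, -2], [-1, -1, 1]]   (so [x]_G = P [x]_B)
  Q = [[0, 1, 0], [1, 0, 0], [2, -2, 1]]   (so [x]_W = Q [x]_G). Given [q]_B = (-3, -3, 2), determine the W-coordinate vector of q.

(2, 5, 14)

Apply P to get G-coordinates (5, 2, 8), then Q to get W-coordinates.
The result is [q]_W = (2, 5, 14).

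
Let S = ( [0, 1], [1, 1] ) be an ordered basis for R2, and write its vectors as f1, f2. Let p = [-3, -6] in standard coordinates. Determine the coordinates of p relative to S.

[p]_S is the unique c with M c = p, where M has columns f1, f2.
System: 0c_1 + c_2 = -3, c_1 + c_2 = -6; solving gives c_1 = -3, c_2 = -3.
Check: -3f1 - 3f2 = [-3, -6].

[-3, -3]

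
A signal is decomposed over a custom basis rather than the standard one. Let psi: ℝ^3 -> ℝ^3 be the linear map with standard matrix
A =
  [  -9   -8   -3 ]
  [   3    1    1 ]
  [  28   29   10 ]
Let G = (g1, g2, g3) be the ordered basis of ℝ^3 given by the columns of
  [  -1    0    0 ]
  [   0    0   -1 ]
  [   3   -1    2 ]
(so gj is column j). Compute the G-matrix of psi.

[[0, -3, -2], [-2, 3, 1], [0, 1, -1]]

Let P have columns g1, ..., g3. Then [psi]_G = P^(-1) A P.
Here det P = 1, so P^(-1) is integer; computing A P first and then P^(-1)(A P) gives [[0, -3, -2], [-2, 3, 1], [0, 1, -1]].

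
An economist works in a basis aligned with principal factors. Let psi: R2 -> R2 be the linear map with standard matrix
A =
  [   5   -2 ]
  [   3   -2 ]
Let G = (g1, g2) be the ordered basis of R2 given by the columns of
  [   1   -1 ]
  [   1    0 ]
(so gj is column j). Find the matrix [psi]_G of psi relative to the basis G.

[[1, -3], [-2, 2]]

With P the matrix whose columns are g1, g2, [psi]_G = P^(-1) A P.
Column by column: psi(g1) = A g1 = [3, 1]; its G-coordinates [1, -2] give column 1.
Continuing for each basis vector yields [psi]_G = [[1, -3], [-2, 2]].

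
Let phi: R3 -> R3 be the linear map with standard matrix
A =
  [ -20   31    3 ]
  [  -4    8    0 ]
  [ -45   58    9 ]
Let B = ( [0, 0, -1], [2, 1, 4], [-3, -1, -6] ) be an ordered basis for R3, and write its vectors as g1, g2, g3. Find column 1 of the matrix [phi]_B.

Compute phi(g1) = A g1 = [-3, 0, -9] in standard coordinates.
Then write this in B-coordinates: solve for y in y_1 g1 + ... + y_3 g3 = [-3, 0, -9].
This gives y = [3, 3, 3], which is column 1 of [phi]_B.

[3, 3, 3]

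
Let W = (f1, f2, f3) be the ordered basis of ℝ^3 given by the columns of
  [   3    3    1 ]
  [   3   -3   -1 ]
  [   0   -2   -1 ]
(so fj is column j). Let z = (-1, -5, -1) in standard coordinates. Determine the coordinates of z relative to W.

[z]_W is the unique c with M c = z, where M has columns f1, ..., f3.
Gaussian elimination on [M | z] yields c = (-1, 1, -1).
Check: -f1 + f2 - f3 = (-1, -5, -1).

(-1, 1, -1)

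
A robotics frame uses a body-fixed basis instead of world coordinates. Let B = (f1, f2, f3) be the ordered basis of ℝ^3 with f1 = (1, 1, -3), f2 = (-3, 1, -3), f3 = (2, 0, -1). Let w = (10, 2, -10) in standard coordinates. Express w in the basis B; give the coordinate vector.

Write w = c_1 f1 + ... + c_3 f3 and solve for the c_i.
Solving this 3x3 system gives c = (2, 0, 4).
Check: 2f1 + 0·f2 + 4f3 = (10, 2, -10).

(2, 0, 4)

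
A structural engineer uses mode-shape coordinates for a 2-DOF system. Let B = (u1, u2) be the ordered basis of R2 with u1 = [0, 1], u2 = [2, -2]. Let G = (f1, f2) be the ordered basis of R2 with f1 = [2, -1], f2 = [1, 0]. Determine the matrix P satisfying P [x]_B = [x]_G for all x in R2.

Let M have columns uj and N have columns fj. Then for every x, N [x]_G = x = M [x]_B, so P = N^(-1) M.
Since det N = 1, N^(-1) has integer entries; multiplying gives P = [[-1, 2], [2, -2]].

[[-1, 2], [2, -2]]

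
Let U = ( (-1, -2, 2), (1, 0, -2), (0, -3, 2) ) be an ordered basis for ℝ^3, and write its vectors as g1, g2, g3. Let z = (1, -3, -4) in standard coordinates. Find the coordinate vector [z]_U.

[z]_U is the unique c with M c = z, where M has columns g1, ..., g3.
Gaussian elimination on [M | z] yields c = (3, 4, -1).
Check: 3g1 + 4g2 - g3 = (1, -3, -4).

(3, 4, -1)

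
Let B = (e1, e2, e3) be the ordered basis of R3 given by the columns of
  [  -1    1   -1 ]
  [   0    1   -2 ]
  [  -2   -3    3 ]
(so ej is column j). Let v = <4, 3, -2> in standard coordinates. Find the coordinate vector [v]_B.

We seek scalars with c_1 e1 + ... + c_3 e3 = v; equivalently solve M c = v where the columns of M are e1, ..., e3.
Gaussian elimination on [M | v] yields c = (-2, 1, -1).
Check: -2e1 + e2 - e3 = <4, 3, -2>.

<-2, 1, -1>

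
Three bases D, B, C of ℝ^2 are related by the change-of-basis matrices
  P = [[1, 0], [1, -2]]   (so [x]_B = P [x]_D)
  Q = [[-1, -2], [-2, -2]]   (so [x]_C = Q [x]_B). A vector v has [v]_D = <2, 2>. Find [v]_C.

First [v]_B = P [v]_D = <2, -2>.
Then [v]_C = Q [v]_B = <2, 0>.

<2, 0>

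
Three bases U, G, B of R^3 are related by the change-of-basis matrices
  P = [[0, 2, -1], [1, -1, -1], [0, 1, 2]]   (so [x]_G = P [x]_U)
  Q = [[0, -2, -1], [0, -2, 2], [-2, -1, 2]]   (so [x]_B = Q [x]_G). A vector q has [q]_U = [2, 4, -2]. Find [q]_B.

[0, 0, -20]

Apply P to get G-coordinates [10, 0, 0], then Q to get B-coordinates.
The result is [q]_B = [0, 0, -20].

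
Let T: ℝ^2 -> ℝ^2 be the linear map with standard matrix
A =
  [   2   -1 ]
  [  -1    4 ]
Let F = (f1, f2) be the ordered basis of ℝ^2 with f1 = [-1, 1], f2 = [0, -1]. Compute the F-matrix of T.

[[3, -1], [-2, 3]]

The j-th column of [T]_F is [T(fj)]_F.
T(f1) = A f1 = [-3, 5] = 3f1 - 2f2, so column 1 is [3, -2].
Repeating for f2 and assembling the columns gives [[3, -1], [-2, 3]].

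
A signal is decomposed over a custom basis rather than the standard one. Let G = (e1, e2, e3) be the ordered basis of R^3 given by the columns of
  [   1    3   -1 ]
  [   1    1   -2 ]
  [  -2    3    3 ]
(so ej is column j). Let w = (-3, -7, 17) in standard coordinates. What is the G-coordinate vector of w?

(-4, 1, 2)

Write w = c_1 e1 + ... + c_3 e3 and solve for the c_i.
Row-reducing the augmented matrix [M | w] gives c = (-4, 1, 2).
Check: -4e1 + e2 + 2e3 = (-3, -7, 17).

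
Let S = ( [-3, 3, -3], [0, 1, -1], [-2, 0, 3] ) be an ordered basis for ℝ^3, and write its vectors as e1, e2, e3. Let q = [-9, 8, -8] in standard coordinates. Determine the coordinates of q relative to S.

[3, -1, 0]

[q]_S is the unique c with M c = q, where M has columns e1, ..., e3.
Gaussian elimination on [M | q] yields c = (3, -1, 0).
Check: 3e1 - e2 + 0·e3 = [-9, 8, -8].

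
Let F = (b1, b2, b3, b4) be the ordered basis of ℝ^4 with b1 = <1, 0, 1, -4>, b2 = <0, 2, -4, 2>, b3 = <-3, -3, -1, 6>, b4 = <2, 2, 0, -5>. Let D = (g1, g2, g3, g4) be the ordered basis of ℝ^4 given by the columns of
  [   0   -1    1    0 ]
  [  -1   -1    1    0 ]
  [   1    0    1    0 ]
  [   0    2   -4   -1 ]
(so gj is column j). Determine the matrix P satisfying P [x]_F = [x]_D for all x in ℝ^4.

[[1, -2, 0, 0], [-1, -2, 2, -2], [0, -2, -1, 0], [2, 2, 2, 1]]

Take x = bj: its F-coordinates are the j-th standard unit vector, so P e_j — column j of P — equals [bj]_D.
b1 = g1 - g2 + 0·g3 + 2g4, giving column 1 = <1, -1, 0, 2>; repeating for each j gives P = [[1, -2, 0, 0], [-1, -2, 2, -2], [0, -2, -1, 0], [2, 2, 2, 1]].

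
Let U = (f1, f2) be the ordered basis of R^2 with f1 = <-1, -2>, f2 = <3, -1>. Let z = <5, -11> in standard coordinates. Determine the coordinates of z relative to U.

<4, 3>

Write z = c_1 f1 + c_2 f2 and solve for the c_i.
System: -c_1 + 3c_2 = 5, -2c_1 - c_2 = -11; solving gives c_1 = 4, c_2 = 3.
Check: 4f1 + 3f2 = <5, -11>.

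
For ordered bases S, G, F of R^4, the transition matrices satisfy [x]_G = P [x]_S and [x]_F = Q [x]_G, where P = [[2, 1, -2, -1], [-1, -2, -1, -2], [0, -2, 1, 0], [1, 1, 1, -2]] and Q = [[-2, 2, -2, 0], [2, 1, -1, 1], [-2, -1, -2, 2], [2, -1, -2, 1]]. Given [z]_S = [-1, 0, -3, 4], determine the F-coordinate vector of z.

Composing the changes, [z]_F = Q P [z]_S.
Q P = [[-6, -2, 0, -2], [4, 3, -5, -6], [-1, 6, 5, 0], [6, 9, -4, -2]]; applying this to [-1, 0, -3, 4] gives [-2, -13, -14, -2].

[-2, -13, -14, -2]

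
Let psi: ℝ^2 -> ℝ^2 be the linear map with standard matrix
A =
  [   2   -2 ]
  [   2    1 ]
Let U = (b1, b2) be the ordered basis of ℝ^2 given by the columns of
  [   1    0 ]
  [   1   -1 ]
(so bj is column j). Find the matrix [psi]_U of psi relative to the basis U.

Let P have columns b1, b2. Then [psi]_U = P^(-1) A P.
Here det P = -1, so P^(-1) is integer; computing A P first and then P^(-1)(A P) gives [[0, 2], [-3, 3]].

[[0, 2], [-3, 3]]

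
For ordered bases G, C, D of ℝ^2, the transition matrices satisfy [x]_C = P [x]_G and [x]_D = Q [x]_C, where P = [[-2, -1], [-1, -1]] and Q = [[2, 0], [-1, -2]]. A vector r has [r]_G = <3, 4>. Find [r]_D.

First [r]_C = P [r]_G = <-10, -7>.
Then [r]_D = Q [r]_C = <-20, 24>.

<-20, 24>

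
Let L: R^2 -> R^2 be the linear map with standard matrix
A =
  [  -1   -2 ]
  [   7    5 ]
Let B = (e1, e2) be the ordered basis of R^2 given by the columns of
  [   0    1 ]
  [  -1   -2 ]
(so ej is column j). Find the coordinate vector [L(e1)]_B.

<1, 2>

Compute L(e1) = A e1 = <2, -5> in standard coordinates.
Then write this in B-coordinates: solve for y in y_1 e1 + y_2 e2 = <2, -5>.
This gives y = <1, 2>, which is column 1 of [L]_B.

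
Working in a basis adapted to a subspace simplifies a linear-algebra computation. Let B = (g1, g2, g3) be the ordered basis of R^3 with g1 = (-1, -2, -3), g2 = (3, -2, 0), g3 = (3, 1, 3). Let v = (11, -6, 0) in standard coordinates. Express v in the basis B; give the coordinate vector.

We seek scalars with c_1 g1 + ... + c_3 g3 = v; equivalently solve M c = v where the columns of M are g1, ..., g3.
Solving this 3x3 system gives c = (4, 1, 4).
Check: 4g1 + g2 + 4g3 = (11, -6, 0).

(4, 1, 4)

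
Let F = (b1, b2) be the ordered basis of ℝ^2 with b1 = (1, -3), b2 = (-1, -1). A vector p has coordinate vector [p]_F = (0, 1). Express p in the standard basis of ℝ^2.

(-1, -1)

p = M [p]_F, where M has columns b1, b2.
Carrying out the matrix-vector product, p = (-1, -1).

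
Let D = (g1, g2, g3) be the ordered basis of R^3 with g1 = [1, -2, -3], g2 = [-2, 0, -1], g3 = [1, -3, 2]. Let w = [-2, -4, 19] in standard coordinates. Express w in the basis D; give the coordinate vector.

[-4, 1, 4]

[w]_D is the unique c with M c = w, where M has columns g1, ..., g3.
Gaussian elimination on [M | w] yields c = (-4, 1, 4).
Check: -4g1 + g2 + 4g3 = [-2, -4, 19].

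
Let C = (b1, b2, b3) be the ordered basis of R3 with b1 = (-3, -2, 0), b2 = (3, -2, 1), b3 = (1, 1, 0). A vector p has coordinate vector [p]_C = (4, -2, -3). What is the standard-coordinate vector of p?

The coordinates say p = 4b1 - 2b2 - 3b3; adding the scaled basis vectors gives (-21, -7, -2).

(-21, -7, -2)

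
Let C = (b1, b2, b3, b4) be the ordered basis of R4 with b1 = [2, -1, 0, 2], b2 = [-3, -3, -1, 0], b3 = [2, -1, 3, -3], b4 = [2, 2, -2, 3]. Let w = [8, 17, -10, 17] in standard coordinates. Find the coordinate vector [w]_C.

Write w = c_1 b1 + ... + c_4 b4 and solve for the c_i.
Row-reducing the augmented matrix [M | w] gives c = (1, -4, -4, 1).
Check: b1 - 4b2 - 4b3 + b4 = [8, 17, -10, 17].

[1, -4, -4, 1]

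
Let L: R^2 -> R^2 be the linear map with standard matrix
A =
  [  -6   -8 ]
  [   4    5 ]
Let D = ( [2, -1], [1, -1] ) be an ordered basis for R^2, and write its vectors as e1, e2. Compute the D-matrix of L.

Let P have columns e1, e2. Then [L]_D = P^(-1) A P.
Here det P = -1, so P^(-1) is integer; computing A P first and then P^(-1)(A P) gives [[-1, 1], [-2, 0]].

[[-1, 1], [-2, 0]]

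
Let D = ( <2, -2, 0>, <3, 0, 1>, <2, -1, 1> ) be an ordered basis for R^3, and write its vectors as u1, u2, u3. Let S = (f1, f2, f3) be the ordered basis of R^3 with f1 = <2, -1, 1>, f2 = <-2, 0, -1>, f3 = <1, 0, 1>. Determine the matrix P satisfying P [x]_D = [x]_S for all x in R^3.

Take x = uj: its D-coordinates are the j-th standard unit vector, so P e_j — column j of P — equals [uj]_S.
u1 = 2f1 + 0·f2 - 2f3, giving column 1 = <2, 0, -2>; repeating for each j gives P = [[2, 0, 1], [0, -2, 0], [-2, -1, 0]].

[[2, 0, 1], [0, -2, 0], [-2, -1, 0]]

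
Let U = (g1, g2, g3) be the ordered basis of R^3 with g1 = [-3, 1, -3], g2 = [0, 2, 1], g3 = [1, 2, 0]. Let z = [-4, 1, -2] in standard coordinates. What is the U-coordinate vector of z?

[1, 1, -1]

We seek scalars with c_1 g1 + ... + c_3 g3 = z; equivalently solve M c = z where the columns of M are g1, ..., g3.
Solving this 3x3 system gives c = (1, 1, -1).
Check: g1 + g2 - g3 = [-4, 1, -2].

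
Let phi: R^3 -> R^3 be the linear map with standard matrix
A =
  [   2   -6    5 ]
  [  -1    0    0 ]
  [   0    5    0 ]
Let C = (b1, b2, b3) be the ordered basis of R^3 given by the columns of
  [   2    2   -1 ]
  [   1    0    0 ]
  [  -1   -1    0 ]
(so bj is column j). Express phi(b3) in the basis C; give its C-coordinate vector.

<1, -1, 2>

Compute phi(b3) = A b3 = <-2, 1, 0> in standard coordinates.
Then write this in C-coordinates: solve for y in y_1 b1 + ... + y_3 b3 = <-2, 1, 0>.
This gives y = <1, -1, 2>, which is column 3 of [phi]_C.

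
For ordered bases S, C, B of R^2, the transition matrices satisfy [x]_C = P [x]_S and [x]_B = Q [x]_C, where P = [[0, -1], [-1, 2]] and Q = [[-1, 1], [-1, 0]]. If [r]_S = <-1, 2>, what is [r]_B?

Apply P to get C-coordinates <-2, 5>, then Q to get B-coordinates.
The result is [r]_B = <7, 2>.

<7, 2>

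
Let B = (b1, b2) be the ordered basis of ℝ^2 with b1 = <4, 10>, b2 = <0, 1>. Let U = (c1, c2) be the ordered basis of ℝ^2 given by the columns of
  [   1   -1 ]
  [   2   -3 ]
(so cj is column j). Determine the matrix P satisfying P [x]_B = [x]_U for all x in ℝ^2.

Let M have columns bj and N have columns cj. Then for every x, N [x]_U = x = M [x]_B, so P = N^(-1) M.
Since det N = -1, N^(-1) has integer entries; multiplying gives P = [[2, -1], [-2, -1]].

[[2, -1], [-2, -1]]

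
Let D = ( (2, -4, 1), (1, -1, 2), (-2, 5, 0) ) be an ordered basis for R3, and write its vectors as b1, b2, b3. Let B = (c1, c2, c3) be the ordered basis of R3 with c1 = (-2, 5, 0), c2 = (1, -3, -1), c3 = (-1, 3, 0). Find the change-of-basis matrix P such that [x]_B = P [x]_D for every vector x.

Take x = bj: its D-coordinates are the j-th standard unit vector, so P e_j — column j of P — equals [bj]_B.
b1 = -2c1 - c2 + c3, giving column 1 = (-2, -1, 1); repeating for each j gives P = [[-2, -2, 1], [-1, -2, 0], [1, 1, 0]].

[[-2, -2, 1], [-1, -2, 0], [1, 1, 0]]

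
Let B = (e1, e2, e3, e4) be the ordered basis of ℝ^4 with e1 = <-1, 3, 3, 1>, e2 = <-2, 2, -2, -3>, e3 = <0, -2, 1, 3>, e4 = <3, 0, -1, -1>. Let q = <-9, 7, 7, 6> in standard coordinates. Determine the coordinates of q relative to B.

<3, 3, 4, 0>

We seek scalars with c_1 e1 + ... + c_4 e4 = q; equivalently solve M c = q where the columns of M are e1, ..., e4.
Row-reducing the augmented matrix [M | q] gives c = (3, 3, 4, 0).
Check: 3e1 + 3e2 + 4e3 + 0·e4 = <-9, 7, 7, 6>.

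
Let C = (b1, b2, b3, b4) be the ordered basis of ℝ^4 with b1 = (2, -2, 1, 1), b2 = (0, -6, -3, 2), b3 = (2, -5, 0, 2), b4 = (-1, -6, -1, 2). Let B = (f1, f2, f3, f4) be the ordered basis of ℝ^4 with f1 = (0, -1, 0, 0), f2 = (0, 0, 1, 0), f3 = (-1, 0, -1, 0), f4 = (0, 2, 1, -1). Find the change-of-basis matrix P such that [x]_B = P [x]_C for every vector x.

[[0, 2, 1, 2], [0, -1, 0, 2], [-2, 0, -2, 1], [-1, -2, -2, -2]]

Column j of P is [bj]_B, since P maps C-coordinates to B-coordinates.
Expressing b1 in B: b1 = 0·f1 + 0·f2 - 2f3 - f4, so column 1 of P is (0, 0, -2, -1).
Doing the same for each bj gives P = [[0, 2, 1, 2], [0, -1, 0, 2], [-2, 0, -2, 1], [-1, -2, -2, -2]].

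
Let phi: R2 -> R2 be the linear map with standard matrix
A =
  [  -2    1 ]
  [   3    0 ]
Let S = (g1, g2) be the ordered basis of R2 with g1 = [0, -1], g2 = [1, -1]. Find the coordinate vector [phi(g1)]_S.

Compute phi(g1) = A g1 = [-1, 0] in standard coordinates.
Then write this in S-coordinates: solve for y in y_1 g1 + y_2 g2 = [-1, 0].
This gives y = [1, -1], which is column 1 of [phi]_S.

[1, -1]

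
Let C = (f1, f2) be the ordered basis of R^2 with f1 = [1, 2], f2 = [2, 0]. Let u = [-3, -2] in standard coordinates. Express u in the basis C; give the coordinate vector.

We seek scalars with c_1 f1 + c_2 f2 = u; equivalently solve M c = u where the columns of M are f1, f2.
System: c_1 + 2c_2 = -3, 2c_1 + 0c_2 = -2; solving gives c_1 = -1, c_2 = -1.
Check: -f1 - f2 = [-3, -2].

[-1, -1]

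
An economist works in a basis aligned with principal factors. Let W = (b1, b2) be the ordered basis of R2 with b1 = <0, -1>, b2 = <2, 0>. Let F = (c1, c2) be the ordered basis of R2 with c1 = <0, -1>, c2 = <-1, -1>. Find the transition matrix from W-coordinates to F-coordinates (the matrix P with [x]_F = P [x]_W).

[[1, 2], [0, -2]]

Take x = bj: its W-coordinates are the j-th standard unit vector, so P e_j — column j of P — equals [bj]_F.
b1 = c1 + 0·c2, giving column 1 = <1, 0>; repeating for each j gives P = [[1, 2], [0, -2]].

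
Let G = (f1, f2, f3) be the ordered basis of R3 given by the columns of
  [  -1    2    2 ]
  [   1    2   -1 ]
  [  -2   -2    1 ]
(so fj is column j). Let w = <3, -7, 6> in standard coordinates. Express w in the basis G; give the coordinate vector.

Write w = c_1 f1 + ... + c_3 f3 and solve for the c_i.
Row-reducing the augmented matrix [M | w] gives c = (1, -2, 4).
Check: f1 - 2f2 + 4f3 = <3, -7, 6>.

<1, -2, 4>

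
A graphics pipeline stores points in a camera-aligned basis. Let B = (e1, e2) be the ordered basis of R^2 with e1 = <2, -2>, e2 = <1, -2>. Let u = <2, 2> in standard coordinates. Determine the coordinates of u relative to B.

Write u = c_1 e1 + c_2 e2 and solve for the c_i.
System: 2c_1 + c_2 = 2, -2c_1 - 2c_2 = 2; solving gives c_1 = 3, c_2 = -4.
Check: 3e1 - 4e2 = <2, 2>.

<3, -4>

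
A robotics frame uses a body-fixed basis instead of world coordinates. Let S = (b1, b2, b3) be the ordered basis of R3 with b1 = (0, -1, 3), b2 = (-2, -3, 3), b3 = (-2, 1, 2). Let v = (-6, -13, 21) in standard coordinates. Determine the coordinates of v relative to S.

(4, 3, 0)

[v]_S is the unique c with M c = v, where M has columns b1, ..., b3.
Solving this 3x3 system gives c = (4, 3, 0).
Check: 4b1 + 3b2 + 0·b3 = (-6, -13, 21).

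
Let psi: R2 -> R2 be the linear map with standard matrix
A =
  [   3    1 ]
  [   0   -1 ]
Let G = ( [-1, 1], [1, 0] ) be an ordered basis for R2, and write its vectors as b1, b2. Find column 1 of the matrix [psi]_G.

Compute psi(b1) = A b1 = [-2, -1] in standard coordinates.
Then write this in G-coordinates: solve for y in y_1 b1 + y_2 b2 = [-2, -1].
This gives y = [-1, -3], which is column 1 of [psi]_G.

[-1, -3]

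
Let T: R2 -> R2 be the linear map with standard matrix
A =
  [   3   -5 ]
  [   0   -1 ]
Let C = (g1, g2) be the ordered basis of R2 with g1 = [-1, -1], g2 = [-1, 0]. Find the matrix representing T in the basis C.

Let P have columns g1, g2. Then [T]_C = P^(-1) A P.
Here det P = -1, so P^(-1) is integer; computing A P first and then P^(-1)(A P) gives [[-1, 0], [-1, 3]].

[[-1, 0], [-1, 3]]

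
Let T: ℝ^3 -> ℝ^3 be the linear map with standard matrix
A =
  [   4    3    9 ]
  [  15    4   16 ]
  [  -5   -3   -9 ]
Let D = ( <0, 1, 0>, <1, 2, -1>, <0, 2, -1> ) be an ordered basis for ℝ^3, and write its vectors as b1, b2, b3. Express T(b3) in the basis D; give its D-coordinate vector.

Column 3 of [T]_D is the D-coordinate vector of T(b3).
In standard coordinates T(b3) = A b3 = <-3, -8, 3>.
Converting to D: <-3, -8, 3> = -2b1 - 3b2 + 0·b3, so the coordinate vector is <-2, -3, 0>.

<-2, -3, 0>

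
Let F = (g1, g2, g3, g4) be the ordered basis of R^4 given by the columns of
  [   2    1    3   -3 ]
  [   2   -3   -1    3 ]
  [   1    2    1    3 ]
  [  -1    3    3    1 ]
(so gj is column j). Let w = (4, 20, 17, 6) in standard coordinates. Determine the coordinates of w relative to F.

(4, -1, 3, 4)

Write w = c_1 g1 + ... + c_4 g4 and solve for the c_i.
Row-reducing the augmented matrix [M | w] gives c = (4, -1, 3, 4).
Check: 4g1 - g2 + 3g3 + 4g4 = (4, 20, 17, 6).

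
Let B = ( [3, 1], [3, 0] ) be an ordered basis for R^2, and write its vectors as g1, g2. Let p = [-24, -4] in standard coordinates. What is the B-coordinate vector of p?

[-4, -4]

We seek scalars with c_1 g1 + c_2 g2 = p; equivalently solve M c = p where the columns of M are g1, g2.
System: 3c_1 + 3c_2 = -24, c_1 + 0c_2 = -4; solving gives c_1 = -4, c_2 = -4.
Check: -4g1 - 4g2 = [-24, -4].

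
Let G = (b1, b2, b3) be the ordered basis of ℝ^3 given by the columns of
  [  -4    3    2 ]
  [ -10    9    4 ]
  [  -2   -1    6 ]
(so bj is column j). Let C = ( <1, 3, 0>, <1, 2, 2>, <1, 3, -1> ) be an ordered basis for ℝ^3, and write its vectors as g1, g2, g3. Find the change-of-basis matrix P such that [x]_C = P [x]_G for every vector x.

[[0, 2, 2], [-2, 0, 2], [-2, 1, -2]]

Let M have columns bj and N have columns gj. Then for every x, N [x]_C = x = M [x]_G, so P = N^(-1) M.
Since det N = 1, N^(-1) has integer entries; multiplying gives P = [[0, 2, 2], [-2, 0, 2], [-2, 1, -2]].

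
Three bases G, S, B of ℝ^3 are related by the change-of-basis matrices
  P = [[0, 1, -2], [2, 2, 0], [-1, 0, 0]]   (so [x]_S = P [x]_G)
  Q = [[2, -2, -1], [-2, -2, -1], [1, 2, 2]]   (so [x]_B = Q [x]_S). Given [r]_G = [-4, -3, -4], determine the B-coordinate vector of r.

First [r]_S = P [r]_G = [5, -14, 4].
Then [r]_B = Q [r]_S = [34, 14, -15].

[34, 14, -15]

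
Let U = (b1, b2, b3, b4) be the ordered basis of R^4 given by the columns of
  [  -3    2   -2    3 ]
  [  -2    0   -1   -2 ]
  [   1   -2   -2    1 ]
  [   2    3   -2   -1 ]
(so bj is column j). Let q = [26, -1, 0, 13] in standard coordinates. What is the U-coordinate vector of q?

[-1, 4, -3, 3]

[q]_U is the unique c with M c = q, where M has columns b1, ..., b4.
Row-reducing the augmented matrix [M | q] gives c = (-1, 4, -3, 3).
Check: -b1 + 4b2 - 3b3 + 3b4 = [26, -1, 0, 13].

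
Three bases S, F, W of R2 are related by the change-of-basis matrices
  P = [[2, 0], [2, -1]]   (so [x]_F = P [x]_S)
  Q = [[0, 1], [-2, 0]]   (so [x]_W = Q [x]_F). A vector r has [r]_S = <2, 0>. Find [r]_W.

<4, -8>

First [r]_F = P [r]_S = <4, 4>.
Then [r]_W = Q [r]_F = <4, -8>.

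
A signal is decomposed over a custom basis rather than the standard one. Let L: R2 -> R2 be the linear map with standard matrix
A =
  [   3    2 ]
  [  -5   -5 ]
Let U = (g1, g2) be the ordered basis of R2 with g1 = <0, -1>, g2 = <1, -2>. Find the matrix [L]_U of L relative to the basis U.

[[-1, -3], [-2, -1]]

Let P have columns g1, g2. Then [L]_U = P^(-1) A P.
Here det P = 1, so P^(-1) is integer; computing A P first and then P^(-1)(A P) gives [[-1, -3], [-2, -1]].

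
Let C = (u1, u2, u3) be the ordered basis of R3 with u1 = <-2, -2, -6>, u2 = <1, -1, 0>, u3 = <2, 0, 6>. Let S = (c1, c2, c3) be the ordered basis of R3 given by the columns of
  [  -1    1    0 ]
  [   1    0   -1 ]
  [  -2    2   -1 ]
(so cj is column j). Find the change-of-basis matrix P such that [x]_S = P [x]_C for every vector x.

Column j of P is [uj]_S, since P maps C-coordinates to S-coordinates.
Expressing u1 in S: u1 = 0·c1 - 2c2 + 2c3, so column 1 of P is <0, -2, 2>.
Doing the same for each uj gives P = [[0, 1, -2], [-2, 2, 0], [2, 2, -2]].

[[0, 1, -2], [-2, 2, 0], [2, 2, -2]]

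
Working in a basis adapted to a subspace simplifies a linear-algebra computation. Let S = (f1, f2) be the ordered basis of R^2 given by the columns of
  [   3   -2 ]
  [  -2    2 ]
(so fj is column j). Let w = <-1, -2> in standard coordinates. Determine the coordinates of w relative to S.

<-3, -4>

[w]_S is the unique c with M c = w, where M has columns f1, f2.
System: 3c_1 - 2c_2 = -1, -2c_1 + 2c_2 = -2; solving gives c_1 = -3, c_2 = -4.
Check: -3f1 - 4f2 = <-1, -2>.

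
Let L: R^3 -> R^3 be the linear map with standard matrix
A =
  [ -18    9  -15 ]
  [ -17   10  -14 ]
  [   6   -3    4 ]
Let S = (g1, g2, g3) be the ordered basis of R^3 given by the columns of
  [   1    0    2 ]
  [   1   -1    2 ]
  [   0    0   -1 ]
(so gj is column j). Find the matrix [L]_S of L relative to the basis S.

With P the matrix whose columns are g1, ..., g3, [L]_S = P^(-1) A P.
Column by column: L(g1) = A g1 = [-9, -7, 3]; its S-coordinates [-3, -2, -3] give column 1.
Continuing for each basis vector yields [L]_S = [[-3, -3, 1], [-2, 1, -3], [-3, -3, -2]].

[[-3, -3, 1], [-2, 1, -3], [-3, -3, -2]]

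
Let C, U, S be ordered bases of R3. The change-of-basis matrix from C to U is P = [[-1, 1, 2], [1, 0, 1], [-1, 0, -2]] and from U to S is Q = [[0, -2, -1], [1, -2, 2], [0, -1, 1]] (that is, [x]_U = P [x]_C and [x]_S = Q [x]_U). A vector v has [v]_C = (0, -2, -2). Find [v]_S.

Composing the changes, [v]_S = Q P [v]_C.
Q P = [[-1, 0, 0], [-5, 1, -4], [-2, 0, -3]]; applying this to (0, -2, -2) gives (0, 6, 6).

(0, 6, 6)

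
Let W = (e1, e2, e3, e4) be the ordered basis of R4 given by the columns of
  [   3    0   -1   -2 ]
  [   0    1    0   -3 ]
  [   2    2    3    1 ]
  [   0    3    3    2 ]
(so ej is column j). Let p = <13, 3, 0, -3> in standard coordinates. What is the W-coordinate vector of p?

<3, 3, -4, 0>

Write p = c_1 e1 + ... + c_4 e4 and solve for the c_i.
Gaussian elimination on [M | p] yields c = (3, 3, -4, 0).
Check: 3e1 + 3e2 - 4e3 + 0·e4 = <13, 3, 0, -3>.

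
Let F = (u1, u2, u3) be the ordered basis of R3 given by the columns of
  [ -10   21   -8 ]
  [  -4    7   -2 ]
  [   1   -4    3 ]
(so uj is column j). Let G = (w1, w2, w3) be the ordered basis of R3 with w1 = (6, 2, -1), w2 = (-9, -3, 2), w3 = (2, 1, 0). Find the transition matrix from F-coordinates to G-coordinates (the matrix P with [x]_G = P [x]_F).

Let M have columns uj and N have columns wj. Then for every x, N [x]_G = x = M [x]_F, so P = N^(-1) M.
Since det N = -1, N^(-1) has integer entries; multiplying gives P = [[-1, 2, 1], [0, -1, 2], [-2, 0, 2]].

[[-1, 2, 1], [0, -1, 2], [-2, 0, 2]]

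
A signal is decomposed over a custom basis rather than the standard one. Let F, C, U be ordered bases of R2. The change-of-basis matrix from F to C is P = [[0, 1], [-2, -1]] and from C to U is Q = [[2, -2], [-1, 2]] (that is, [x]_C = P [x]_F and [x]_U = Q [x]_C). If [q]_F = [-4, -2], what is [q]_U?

Apply P to get C-coordinates [-2, 10], then Q to get U-coordinates.
The result is [q]_U = [-24, 22].

[-24, 22]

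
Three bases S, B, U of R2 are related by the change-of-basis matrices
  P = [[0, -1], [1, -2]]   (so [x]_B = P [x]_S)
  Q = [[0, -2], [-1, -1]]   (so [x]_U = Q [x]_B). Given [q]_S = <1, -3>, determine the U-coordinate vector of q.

<-14, -10>

Apply P to get B-coordinates <3, 7>, then Q to get U-coordinates.
The result is [q]_U = <-14, -10>.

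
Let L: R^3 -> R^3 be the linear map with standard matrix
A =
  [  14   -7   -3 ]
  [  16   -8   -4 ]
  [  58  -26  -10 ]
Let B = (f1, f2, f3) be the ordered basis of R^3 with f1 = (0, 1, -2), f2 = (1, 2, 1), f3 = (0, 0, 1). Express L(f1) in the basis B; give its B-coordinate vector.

(2, -1, -1)

Column 1 of [L]_B is the B-coordinate vector of L(f1).
In standard coordinates L(f1) = A f1 = (-1, 0, -6).
Converting to B: (-1, 0, -6) = 2f1 - f2 - f3, so the coordinate vector is (2, -1, -1).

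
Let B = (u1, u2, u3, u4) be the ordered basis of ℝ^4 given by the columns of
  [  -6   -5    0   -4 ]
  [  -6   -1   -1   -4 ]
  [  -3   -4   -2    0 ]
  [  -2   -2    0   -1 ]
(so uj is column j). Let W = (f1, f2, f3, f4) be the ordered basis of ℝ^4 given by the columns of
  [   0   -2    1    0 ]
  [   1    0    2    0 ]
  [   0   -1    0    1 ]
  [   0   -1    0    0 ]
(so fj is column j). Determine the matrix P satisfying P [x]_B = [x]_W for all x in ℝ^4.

[[-2, 1, -1, 0], [2, 2, 0, 1], [-2, -1, 0, -2], [-1, -2, -2, 1]]

Column j of P is [uj]_W, since P maps B-coordinates to W-coordinates.
Expressing u1 in W: u1 = -2f1 + 2f2 - 2f3 - f4, so column 1 of P is (-2, 2, -2, -1).
Doing the same for each uj gives P = [[-2, 1, -1, 0], [2, 2, 0, 1], [-2, -1, 0, -2], [-1, -2, -2, 1]].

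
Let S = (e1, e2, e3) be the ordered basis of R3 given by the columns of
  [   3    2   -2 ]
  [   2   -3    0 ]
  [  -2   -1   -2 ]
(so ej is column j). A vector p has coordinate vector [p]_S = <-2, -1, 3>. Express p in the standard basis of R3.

<-14, -1, -1>

By definition p = -2e1 - e2 + 3e3.
Summing componentwise gives <-14, -1, -1>.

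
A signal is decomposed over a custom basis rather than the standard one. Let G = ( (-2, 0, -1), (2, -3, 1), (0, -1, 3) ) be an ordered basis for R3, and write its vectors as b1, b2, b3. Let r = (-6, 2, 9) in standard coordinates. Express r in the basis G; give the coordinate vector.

[r]_G is the unique c with M c = r, where M has columns b1, ..., b3.
Row-reducing the augmented matrix [M | r] gives c = (1, -2, 4).
Check: b1 - 2b2 + 4b3 = (-6, 2, 9).

(1, -2, 4)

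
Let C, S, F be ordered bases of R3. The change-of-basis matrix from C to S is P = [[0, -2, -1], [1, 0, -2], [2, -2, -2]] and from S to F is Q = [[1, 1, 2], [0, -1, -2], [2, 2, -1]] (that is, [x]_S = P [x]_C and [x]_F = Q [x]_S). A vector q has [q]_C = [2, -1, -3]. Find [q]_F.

First [q]_S = P [q]_C = [5, 8, 12].
Then [q]_F = Q [q]_S = [37, -32, 14].

[37, -32, 14]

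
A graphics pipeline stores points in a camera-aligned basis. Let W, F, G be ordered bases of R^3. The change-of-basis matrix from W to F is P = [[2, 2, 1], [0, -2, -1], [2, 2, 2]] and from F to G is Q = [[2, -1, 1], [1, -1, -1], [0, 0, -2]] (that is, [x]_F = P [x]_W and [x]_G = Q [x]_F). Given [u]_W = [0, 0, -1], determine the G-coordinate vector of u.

[-5, 0, 4]

Composing the changes, [u]_G = Q P [u]_W.
Q P = [[6, 8, 5], [0, 2, 0], [-4, -4, -4]]; applying this to [0, 0, -1] gives [-5, 0, 4].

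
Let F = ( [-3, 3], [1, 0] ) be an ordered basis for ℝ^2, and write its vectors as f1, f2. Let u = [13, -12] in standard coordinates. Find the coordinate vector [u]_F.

We seek scalars with c_1 f1 + c_2 f2 = u; equivalently solve M c = u where the columns of M are f1, f2.
System: -3c_1 + c_2 = 13, 3c_1 + 0c_2 = -12; solving gives c_1 = -4, c_2 = 1.
Check: -4f1 + f2 = [13, -12].

[-4, 1]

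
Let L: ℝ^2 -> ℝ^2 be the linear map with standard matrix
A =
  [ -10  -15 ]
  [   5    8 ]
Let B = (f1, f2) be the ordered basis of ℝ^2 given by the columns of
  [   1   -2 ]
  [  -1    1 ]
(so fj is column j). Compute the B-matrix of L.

[[1, -1], [-2, -3]]

With P the matrix whose columns are f1, f2, [L]_B = P^(-1) A P.
Column by column: L(f1) = A f1 = [5, -3]; its B-coordinates [1, -2] give column 1.
Continuing for each basis vector yields [L]_B = [[1, -1], [-2, -3]].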